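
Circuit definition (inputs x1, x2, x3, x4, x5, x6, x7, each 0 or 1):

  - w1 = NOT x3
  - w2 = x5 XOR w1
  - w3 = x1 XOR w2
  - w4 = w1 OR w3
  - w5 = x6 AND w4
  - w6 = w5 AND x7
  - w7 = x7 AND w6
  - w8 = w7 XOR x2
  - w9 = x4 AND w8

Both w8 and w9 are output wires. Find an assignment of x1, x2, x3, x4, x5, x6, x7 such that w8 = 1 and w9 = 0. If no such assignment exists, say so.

Check with x1=1 x2=1 x3=0 x4=0 x5=1 x6=0 x7=0:
w1 = NOT x3 = NOT 0 = 1
w2 = x5 XOR w1 = 1 XOR 1 = 0
w3 = x1 XOR w2 = 1 XOR 0 = 1
w4 = w1 OR w3 = 1 OR 1 = 1
w5 = x6 AND w4 = 0 AND 1 = 0
w6 = w5 AND x7 = 0 AND 0 = 0
w7 = x7 AND w6 = 0 AND 0 = 0
w8 = w7 XOR x2 = 0 XOR 1 = 1
w9 = x4 AND w8 = 0 AND 1 = 0
So w8 = 1 and w9 = 0.

x1=1 x2=1 x3=0 x4=0 x5=1 x6=0 x7=0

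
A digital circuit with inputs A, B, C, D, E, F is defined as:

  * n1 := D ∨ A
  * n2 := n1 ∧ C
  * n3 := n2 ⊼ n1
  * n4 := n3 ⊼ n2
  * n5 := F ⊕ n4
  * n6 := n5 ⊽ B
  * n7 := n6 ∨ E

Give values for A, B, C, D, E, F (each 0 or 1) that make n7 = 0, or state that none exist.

n7 = n6 ∨ E must be 0, so both n6 = 0 and E = 0.
Check with A=0, B=1, C=0, D=0, E=0, F=1:
n1 = D ∨ A = 0 ∨ 0 = 0
n2 = n1 ∧ C = 0 ∧ 0 = 0
n3 = n2 ⊼ n1 = 0 ⊼ 0 = 1
n4 = n3 ⊼ n2 = 1 ⊼ 0 = 1
n5 = F ⊕ n4 = 1 ⊕ 1 = 0
n6 = n5 ⊽ B = 0 ⊽ 1 = 0
n7 = n6 ∨ E = 0 ∨ 0 = 0
So n7 = 0 as required.

A=0, B=1, C=0, D=0, E=0, F=1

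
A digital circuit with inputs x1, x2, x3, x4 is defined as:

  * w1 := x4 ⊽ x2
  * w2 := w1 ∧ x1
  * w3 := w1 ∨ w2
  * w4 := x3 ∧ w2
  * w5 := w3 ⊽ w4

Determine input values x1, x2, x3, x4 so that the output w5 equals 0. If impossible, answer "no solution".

w5 = w3 ⊽ w4 must be 0, so at least one of w3, w4 is 1.
Check with x1=0, x2=0, x3=1, x4=0:
w1 = x4 ⊽ x2 = 0 ⊽ 0 = 1
w2 = w1 ∧ x1 = 1 ∧ 0 = 0
w3 = w1 ∨ w2 = 1 ∨ 0 = 1
w4 = x3 ∧ w2 = 1 ∧ 0 = 0
w5 = w3 ⊽ w4 = 1 ⊽ 0 = 0
So w5 = 0 as required.

x1=0, x2=0, x3=1, x4=0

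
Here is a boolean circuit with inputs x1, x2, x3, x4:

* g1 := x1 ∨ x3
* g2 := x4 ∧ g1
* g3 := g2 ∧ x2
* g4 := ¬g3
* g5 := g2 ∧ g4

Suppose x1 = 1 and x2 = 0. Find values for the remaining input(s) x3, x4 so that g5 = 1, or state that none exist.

g5 = g2 ∧ g4 must be 1, so both g2 = 1 and g4 = 1.
Check with x1 = 1 and x2 = 0 and x3=0, x4=1:
g1 = x1 ∨ x3 = 1 ∨ 0 = 1
g2 = x4 ∧ g1 = 1 ∧ 1 = 1
g3 = g2 ∧ x2 = 1 ∧ 0 = 0
g4 = ¬g3 = ¬0 = 1
g5 = g2 ∧ g4 = 1 ∧ 1 = 1
So g5 = 1.

x3=0, x4=1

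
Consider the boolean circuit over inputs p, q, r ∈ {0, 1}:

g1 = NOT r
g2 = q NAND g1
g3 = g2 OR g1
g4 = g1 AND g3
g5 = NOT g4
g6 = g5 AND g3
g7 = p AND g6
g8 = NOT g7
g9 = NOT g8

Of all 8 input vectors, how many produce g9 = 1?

g9 = NOT g8 must be 1, so g8 = 0.
Enumerating the 8 input combinations, 2 give g9 = 1 and 6 give g9 = 0.

2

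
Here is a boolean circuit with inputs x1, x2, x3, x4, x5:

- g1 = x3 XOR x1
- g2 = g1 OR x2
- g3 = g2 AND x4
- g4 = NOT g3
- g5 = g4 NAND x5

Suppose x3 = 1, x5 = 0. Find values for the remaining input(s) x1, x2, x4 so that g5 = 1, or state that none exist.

g5 = g4 NAND x5 must be 1, so at least one of g4, x5 is 0.
Check with x3 = 1, x5 = 0 and x1=1, x2=0, x4=0:
g1 = x3 XOR x1 = 1 XOR 1 = 0
g2 = g1 OR x2 = 0 OR 0 = 0
g3 = g2 AND x4 = 0 AND 0 = 0
g4 = NOT g3 = NOT 0 = 1
g5 = g4 NAND x5 = 1 NAND 0 = 1
So g5 = 1.

x1=1, x2=0, x4=0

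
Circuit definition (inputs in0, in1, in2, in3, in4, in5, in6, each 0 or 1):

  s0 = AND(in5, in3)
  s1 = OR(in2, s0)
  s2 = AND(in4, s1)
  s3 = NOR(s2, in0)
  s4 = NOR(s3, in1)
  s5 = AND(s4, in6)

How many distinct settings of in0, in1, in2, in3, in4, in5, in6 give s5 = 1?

21

s5 = AND(s4, in6) must be 1, so both s4 = 1 and in6 = 1.
s4 = NOR(s3, in1) must be 1, so both s3 = 0 and in1 = 0.
s3 = NOR(s2, in0) must be 0, so at least one of s2, in0 is 1.
Enumerating the 128 input combinations, 21 give s5 = 1 and 107 give s5 = 0.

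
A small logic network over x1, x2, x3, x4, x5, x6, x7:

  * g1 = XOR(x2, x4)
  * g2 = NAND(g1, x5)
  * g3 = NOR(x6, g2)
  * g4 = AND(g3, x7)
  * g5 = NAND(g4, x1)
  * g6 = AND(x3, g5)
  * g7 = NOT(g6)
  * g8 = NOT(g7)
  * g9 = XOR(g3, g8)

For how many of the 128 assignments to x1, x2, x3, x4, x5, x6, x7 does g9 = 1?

g9 = XOR(g3, g8) must be 1, so g3 and g8 differ.
Enumerating the 128 input combinations, 66 give g9 = 1 and 62 give g9 = 0.

66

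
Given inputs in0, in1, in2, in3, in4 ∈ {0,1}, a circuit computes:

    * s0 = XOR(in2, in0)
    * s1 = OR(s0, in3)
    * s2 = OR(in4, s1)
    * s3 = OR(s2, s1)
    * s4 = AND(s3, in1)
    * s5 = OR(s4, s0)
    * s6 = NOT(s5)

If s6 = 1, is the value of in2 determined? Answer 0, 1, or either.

either

Both values of in2 occur among assignments with s6 = 1:
  in2=0: in0=0, in1=0, in2=0, in3=0, in4=0
  in2=1: in0=1, in1=0, in2=1, in3=0, in4=0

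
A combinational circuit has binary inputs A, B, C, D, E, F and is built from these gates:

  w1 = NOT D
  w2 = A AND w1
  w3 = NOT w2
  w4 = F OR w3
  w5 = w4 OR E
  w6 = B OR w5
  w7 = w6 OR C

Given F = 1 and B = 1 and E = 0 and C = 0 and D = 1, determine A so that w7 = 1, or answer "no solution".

w7 = w6 OR C must be 1, so at least one of w6, C is 1.
Check with F = 1 and B = 1 and E = 0 and C = 0 and D = 1 and A=0:
w1 = NOT D = NOT 1 = 0
w2 = A AND w1 = 0 AND 0 = 0
w3 = NOT w2 = NOT 0 = 1
w4 = F OR w3 = 1 OR 1 = 1
w5 = w4 OR E = 1 OR 0 = 1
w6 = B OR w5 = 1 OR 1 = 1
w7 = w6 OR C = 1 OR 0 = 1
So w7 = 1.

A=0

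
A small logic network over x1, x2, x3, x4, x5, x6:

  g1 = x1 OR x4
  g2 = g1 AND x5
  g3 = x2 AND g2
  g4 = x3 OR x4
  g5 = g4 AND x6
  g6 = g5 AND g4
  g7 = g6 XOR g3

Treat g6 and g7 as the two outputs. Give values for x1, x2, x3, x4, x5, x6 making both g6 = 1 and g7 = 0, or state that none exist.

Check with x1=1, x2=1, x3=0, x4=1, x5=1, x6=1:
g1 = x1 OR x4 = 1 OR 1 = 1
g2 = g1 AND x5 = 1 AND 1 = 1
g3 = x2 AND g2 = 1 AND 1 = 1
g4 = x3 OR x4 = 0 OR 1 = 1
g5 = g4 AND x6 = 1 AND 1 = 1
g6 = g5 AND g4 = 1 AND 1 = 1
g7 = g6 XOR g3 = 1 XOR 1 = 0
So g6 = 1 and g7 = 0.

x1=1, x2=1, x3=0, x4=1, x5=1, x6=1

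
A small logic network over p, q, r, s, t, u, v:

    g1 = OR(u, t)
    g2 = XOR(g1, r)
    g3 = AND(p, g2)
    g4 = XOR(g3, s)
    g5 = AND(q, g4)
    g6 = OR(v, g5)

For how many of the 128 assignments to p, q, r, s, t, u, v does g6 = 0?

g6 = OR(v, g5) must be 0, so both v = 0 and g5 = 0.
Enumerating the 128 input combinations, 48 give g6 = 0 and 80 give g6 = 1.

48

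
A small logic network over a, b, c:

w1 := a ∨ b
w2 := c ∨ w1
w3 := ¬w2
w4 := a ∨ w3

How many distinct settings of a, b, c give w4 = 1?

5

w4 = a ∨ w3 must be 1, so at least one of a, w3 is 1.
Satisfying assignments:
  a=0, b=0, c=0
  a=1, b=0, c=0
  a=1, b=0, c=1
  a=1, b=1, c=0
  a=1, b=1, c=1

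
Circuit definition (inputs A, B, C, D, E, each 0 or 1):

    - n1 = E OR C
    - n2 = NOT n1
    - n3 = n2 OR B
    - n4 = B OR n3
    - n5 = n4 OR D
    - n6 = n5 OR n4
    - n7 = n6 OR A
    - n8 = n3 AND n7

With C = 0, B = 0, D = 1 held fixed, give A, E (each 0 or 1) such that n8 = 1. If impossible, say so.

A=0, E=0

Check with C = 0, B = 0, D = 1 and A=0, E=0:
n1 = E OR C = 0 OR 0 = 0
n2 = NOT n1 = NOT 0 = 1
n3 = n2 OR B = 1 OR 0 = 1
n4 = B OR n3 = 0 OR 1 = 1
n5 = n4 OR D = 1 OR 1 = 1
n6 = n5 OR n4 = 1 OR 1 = 1
n7 = n6 OR A = 1 OR 0 = 1
n8 = n3 AND n7 = 1 AND 1 = 1
So n8 = 1.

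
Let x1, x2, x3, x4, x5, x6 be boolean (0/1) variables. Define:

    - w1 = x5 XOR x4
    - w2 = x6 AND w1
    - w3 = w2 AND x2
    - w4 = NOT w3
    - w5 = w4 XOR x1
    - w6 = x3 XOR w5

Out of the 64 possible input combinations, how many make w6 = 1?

w6 = x3 XOR w5 must be 1, so x3 and w5 differ.
Enumerating the 64 input combinations, 32 give w6 = 1 and 32 give w6 = 0.

32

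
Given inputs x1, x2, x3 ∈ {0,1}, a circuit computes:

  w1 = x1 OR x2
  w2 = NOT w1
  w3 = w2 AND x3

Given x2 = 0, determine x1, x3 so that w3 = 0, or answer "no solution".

x1=0 x3=0

Check with x2 = 0 and x1=0, x3=0:
w1 = x1 OR x2 = 0 OR 0 = 0
w2 = NOT w1 = NOT 0 = 1
w3 = w2 AND x3 = 1 AND 0 = 0
So w3 = 0.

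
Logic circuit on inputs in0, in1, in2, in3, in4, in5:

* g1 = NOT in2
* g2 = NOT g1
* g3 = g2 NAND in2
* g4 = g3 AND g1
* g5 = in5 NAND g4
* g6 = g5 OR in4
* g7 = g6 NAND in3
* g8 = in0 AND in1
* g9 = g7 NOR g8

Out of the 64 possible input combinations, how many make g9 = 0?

43

g9 = g7 NOR g8 must be 0, so at least one of g7, g8 is 1.
Enumerating the 64 input combinations, 43 give g9 = 0 and 21 give g9 = 1.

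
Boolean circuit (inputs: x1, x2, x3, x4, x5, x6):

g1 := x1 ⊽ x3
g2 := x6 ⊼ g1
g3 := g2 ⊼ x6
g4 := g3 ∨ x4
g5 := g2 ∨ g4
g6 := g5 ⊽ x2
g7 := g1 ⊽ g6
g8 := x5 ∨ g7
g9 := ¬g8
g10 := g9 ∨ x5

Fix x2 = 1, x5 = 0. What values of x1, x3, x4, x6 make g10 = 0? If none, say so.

g10 = g9 ∨ x5 must be 0, so both g9 = 0 and x5 = 0.
g9 = ¬g8 must be 0, so g8 = 1.
Check with x2 = 1, x5 = 0 and x1=1, x3=0, x4=0, x6=0:
g1 = x1 ⊽ x3 = 1 ⊽ 0 = 0
g2 = x6 ⊼ g1 = 0 ⊼ 0 = 1
g3 = g2 ⊼ x6 = 1 ⊼ 0 = 1
g4 = g3 ∨ x4 = 1 ∨ 0 = 1
g5 = g2 ∨ g4 = 1 ∨ 1 = 1
g6 = g5 ⊽ x2 = 1 ⊽ 1 = 0
g7 = g1 ⊽ g6 = 0 ⊽ 0 = 1
g8 = x5 ∨ g7 = 0 ∨ 1 = 1
g9 = ¬g8 = ¬1 = 0
g10 = g9 ∨ x5 = 0 ∨ 0 = 0
So g10 = 0.

x1=1 x3=0 x4=0 x6=0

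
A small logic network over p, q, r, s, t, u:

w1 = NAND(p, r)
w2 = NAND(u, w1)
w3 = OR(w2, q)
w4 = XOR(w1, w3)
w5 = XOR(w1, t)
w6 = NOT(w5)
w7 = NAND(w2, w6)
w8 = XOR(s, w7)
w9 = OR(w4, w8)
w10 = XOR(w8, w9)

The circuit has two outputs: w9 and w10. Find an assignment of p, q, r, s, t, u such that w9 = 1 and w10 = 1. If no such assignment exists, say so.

p=1, q=0, r=0, s=1, t=0, u=1

Check with p=1, q=0, r=0, s=1, t=0, u=1:
w1 = NAND(p, r) = NAND(1, 0) = 1
w2 = NAND(u, w1) = NAND(1, 1) = 0
w3 = OR(w2, q) = OR(0, 0) = 0
w4 = XOR(w1, w3) = XOR(1, 0) = 1
w5 = XOR(w1, t) = XOR(1, 0) = 1
w6 = NOT(w5) = NOT 1 = 0
w7 = NAND(w2, w6) = NAND(0, 0) = 1
w8 = XOR(s, w7) = XOR(1, 1) = 0
w9 = OR(w4, w8) = OR(1, 0) = 1
w10 = XOR(w8, w9) = XOR(0, 1) = 1
So w9 = 1 and w10 = 1.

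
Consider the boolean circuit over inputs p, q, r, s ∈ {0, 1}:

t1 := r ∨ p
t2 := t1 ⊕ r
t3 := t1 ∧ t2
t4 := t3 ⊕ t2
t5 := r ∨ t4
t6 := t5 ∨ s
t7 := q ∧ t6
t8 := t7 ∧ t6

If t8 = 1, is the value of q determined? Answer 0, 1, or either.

1

t8 = t7 ∧ t6 must be 1, so both t7 = 1 and t6 = 1.
t7 = q ∧ t6 must be 1, so both q = 1 and t6 = 1.
t6 = t5 ∨ s must be 1, so at least one of t5, s is 1.
Every assignment with t8 = 1 has q = 1; there are 6 such assignment(s).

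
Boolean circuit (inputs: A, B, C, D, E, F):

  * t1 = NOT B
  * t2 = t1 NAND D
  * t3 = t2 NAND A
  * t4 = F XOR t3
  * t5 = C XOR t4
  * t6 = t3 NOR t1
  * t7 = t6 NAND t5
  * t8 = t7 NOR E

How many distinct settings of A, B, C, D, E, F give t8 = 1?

t8 = t7 NOR E must be 1, so both t7 = 0 and E = 0.
t7 = t6 NAND t5 must be 0, so both t6 = 1 and t5 = 1.
t6 = t3 NOR t1 must be 1, so both t3 = 0 and t1 = 0.
Satisfying assignments:
  A=1, B=1, C=0, D=0, E=0, F=1
  A=1, B=1, C=0, D=1, E=0, F=1
  A=1, B=1, C=1, D=0, E=0, F=0
  A=1, B=1, C=1, D=1, E=0, F=0

4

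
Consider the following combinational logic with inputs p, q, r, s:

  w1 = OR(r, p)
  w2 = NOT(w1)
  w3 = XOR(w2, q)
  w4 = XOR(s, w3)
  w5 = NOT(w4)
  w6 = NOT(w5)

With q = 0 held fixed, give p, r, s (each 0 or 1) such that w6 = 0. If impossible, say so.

Check with q = 0 and p=0, r=0, s=1:
w1 = OR(r, p) = OR(0, 0) = 0
w2 = NOT(w1) = NOT 0 = 1
w3 = XOR(w2, q) = XOR(1, 0) = 1
w4 = XOR(s, w3) = XOR(1, 1) = 0
w5 = NOT(w4) = NOT 0 = 1
w6 = NOT(w5) = NOT 1 = 0
So w6 = 0.

p=0 r=0 s=1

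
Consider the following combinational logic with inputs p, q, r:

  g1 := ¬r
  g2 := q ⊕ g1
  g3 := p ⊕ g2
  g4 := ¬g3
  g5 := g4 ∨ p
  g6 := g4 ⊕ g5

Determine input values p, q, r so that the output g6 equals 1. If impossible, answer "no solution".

g6 = g4 ⊕ g5 must be 1, so g4 and g5 differ.
Check with p=1, q=1, r=0:
g1 = ¬r = ¬0 = 1
g2 = q ⊕ g1 = 1 ⊕ 1 = 0
g3 = p ⊕ g2 = 1 ⊕ 0 = 1
g4 = ¬g3 = ¬1 = 0
g5 = g4 ∨ p = 0 ∨ 1 = 1
g6 = g4 ⊕ g5 = 0 ⊕ 1 = 1
So g6 = 1 as required.

p=1, q=1, r=0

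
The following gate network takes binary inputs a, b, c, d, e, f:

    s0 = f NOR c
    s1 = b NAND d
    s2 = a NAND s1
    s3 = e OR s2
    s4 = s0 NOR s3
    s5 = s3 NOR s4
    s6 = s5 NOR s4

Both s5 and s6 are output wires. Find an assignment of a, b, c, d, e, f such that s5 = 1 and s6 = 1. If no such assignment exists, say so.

no solution exists

Across all 64 input combinations, none give both s5 = 1 and s6 = 1.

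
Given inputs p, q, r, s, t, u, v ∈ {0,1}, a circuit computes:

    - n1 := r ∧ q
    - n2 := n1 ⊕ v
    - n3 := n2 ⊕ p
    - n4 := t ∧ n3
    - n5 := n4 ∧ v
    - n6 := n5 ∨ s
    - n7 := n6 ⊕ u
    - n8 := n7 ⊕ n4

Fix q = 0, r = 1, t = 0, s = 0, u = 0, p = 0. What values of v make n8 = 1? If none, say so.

no solution exists

With q = 0, r = 1, t = 0, s = 0, u = 0, p = 0 fixed, none of the 2 settings of v give n8 = 1.
For example, with v=0:
n1 = r ∧ q = 1 ∧ 0 = 0
n2 = n1 ⊕ v = 0 ⊕ 0 = 0
n3 = n2 ⊕ p = 0 ⊕ 0 = 0
n4 = t ∧ n3 = 0 ∧ 0 = 0
n5 = n4 ∧ v = 0 ∧ 0 = 0
n6 = n5 ∨ s = 0 ∨ 0 = 0
n7 = n6 ⊕ u = 0 ⊕ 0 = 0
n8 = n7 ⊕ n4 = 0 ⊕ 0 = 0
giving n8 = 0 ≠ 1.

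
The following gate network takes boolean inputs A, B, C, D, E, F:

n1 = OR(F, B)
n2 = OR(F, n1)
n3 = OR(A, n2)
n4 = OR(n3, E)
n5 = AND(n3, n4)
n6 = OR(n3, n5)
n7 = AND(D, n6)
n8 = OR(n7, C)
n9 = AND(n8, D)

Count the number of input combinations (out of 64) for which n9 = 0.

n9 = AND(n8, D) must be 0, so at least one of n8, D is 0.
Enumerating the 64 input combinations, 34 give n9 = 0 and 30 give n9 = 1.

34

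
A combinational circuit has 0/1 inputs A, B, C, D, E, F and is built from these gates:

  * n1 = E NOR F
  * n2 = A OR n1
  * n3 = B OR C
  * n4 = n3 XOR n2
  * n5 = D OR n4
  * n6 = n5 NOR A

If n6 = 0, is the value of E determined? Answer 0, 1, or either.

Both values of E occur among assignments with n6 = 0:
  E=0: A=0, B=0, C=0, D=0, E=0, F=0
  E=1: A=0, B=0, C=0, D=1, E=1, F=0

either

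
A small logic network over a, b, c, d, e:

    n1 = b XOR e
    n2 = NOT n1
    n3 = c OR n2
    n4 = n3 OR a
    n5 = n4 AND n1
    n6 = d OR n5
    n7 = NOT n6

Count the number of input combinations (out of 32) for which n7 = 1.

n7 = NOT n6 must be 1, so n6 = 0.
n6 = d OR n5 must be 0, so both d = 0 and n5 = 0.
n5 = n4 AND n1 must be 0, so at least one of n4, n1 is 0.
Enumerating the 32 input combinations, 10 give n7 = 1 and 22 give n7 = 0.

10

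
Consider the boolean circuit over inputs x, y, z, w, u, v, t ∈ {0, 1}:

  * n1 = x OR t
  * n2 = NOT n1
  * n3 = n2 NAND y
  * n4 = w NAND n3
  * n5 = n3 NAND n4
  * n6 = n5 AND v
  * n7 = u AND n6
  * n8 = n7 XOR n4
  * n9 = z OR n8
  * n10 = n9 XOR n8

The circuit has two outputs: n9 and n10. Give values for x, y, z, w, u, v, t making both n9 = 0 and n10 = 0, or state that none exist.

x=0, y=0, z=0, w=1, u=0, v=1, t=1

Check with x=0, y=0, z=0, w=1, u=0, v=1, t=1:
n1 = x OR t = 0 OR 1 = 1
n2 = NOT n1 = NOT 1 = 0
n3 = n2 NAND y = 0 NAND 0 = 1
n4 = w NAND n3 = 1 NAND 1 = 0
n5 = n3 NAND n4 = 1 NAND 0 = 1
n6 = n5 AND v = 1 AND 1 = 1
n7 = u AND n6 = 0 AND 1 = 0
n8 = n7 XOR n4 = 0 XOR 0 = 0
n9 = z OR n8 = 0 OR 0 = 0
n10 = n9 XOR n8 = 0 XOR 0 = 0
So n9 = 0 and n10 = 0.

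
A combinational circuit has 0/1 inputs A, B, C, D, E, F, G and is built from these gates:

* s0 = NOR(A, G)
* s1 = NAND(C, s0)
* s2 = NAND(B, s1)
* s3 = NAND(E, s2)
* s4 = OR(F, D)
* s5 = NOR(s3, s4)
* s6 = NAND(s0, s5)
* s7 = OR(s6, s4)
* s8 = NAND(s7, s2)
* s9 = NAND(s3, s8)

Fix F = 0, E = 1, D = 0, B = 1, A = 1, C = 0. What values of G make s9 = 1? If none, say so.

With F = 0, E = 1, D = 0, B = 1, A = 1, C = 0 fixed, none of the 2 settings of G give s9 = 1.
For example, with G=1:
s0 = NOR(A, G) = NOR(1, 1) = 0
s1 = NAND(C, s0) = NAND(0, 0) = 1
s2 = NAND(B, s1) = NAND(1, 1) = 0
s3 = NAND(E, s2) = NAND(1, 0) = 1
s4 = OR(F, D) = OR(0, 0) = 0
s5 = NOR(s3, s4) = NOR(1, 0) = 0
s6 = NAND(s0, s5) = NAND(0, 0) = 1
s7 = OR(s6, s4) = OR(1, 0) = 1
s8 = NAND(s7, s2) = NAND(1, 0) = 1
s9 = NAND(s3, s8) = NAND(1, 1) = 0
giving s9 = 0 ≠ 1.

no solution exists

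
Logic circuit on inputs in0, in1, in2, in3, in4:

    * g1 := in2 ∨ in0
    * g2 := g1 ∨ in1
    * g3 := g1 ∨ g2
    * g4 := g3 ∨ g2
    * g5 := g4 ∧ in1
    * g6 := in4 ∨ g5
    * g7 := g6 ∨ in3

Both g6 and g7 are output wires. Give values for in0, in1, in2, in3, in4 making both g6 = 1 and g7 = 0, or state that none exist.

no solution exists

Across all 32 input combinations, none give both g6 = 1 and g7 = 0.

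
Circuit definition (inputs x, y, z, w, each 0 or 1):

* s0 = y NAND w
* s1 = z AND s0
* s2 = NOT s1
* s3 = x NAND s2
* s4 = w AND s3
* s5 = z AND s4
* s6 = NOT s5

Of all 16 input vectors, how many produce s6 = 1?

13

s6 = NOT s5 must be 1, so s5 = 0.
s5 = z AND s4 must be 0, so at least one of z, s4 is 0.
Enumerating the 16 input combinations, 13 give s6 = 1 and 3 give s6 = 0.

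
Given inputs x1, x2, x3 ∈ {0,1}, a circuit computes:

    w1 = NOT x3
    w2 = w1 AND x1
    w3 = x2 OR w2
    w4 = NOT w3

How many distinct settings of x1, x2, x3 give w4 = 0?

w4 = NOT w3 must be 0, so w3 = 1.
Satisfying assignments:
  x1=0, x2=1, x3=0
  x1=0, x2=1, x3=1
  x1=1, x2=0, x3=0
  x1=1, x2=1, x3=0
  x1=1, x2=1, x3=1

5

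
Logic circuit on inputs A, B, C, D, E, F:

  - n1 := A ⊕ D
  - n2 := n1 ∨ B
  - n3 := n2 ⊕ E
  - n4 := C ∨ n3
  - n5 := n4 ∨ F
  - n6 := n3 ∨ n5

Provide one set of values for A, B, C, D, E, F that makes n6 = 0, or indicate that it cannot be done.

Check with A=1 B=1 C=0 D=1 E=1 F=0:
n1 = A ⊕ D = 1 ⊕ 1 = 0
n2 = n1 ∨ B = 0 ∨ 1 = 1
n3 = n2 ⊕ E = 1 ⊕ 1 = 0
n4 = C ∨ n3 = 0 ∨ 0 = 0
n5 = n4 ∨ F = 0 ∨ 0 = 0
n6 = n3 ∨ n5 = 0 ∨ 0 = 0
So n6 = 0 as required.

A=1 B=1 C=0 D=1 E=1 F=0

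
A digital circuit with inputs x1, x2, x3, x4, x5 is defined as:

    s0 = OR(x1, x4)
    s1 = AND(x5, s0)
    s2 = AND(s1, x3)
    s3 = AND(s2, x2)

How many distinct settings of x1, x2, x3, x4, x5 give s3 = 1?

s3 = AND(s2, x2) must be 1, so both s2 = 1 and x2 = 1.
s2 = AND(s1, x3) must be 1, so both s1 = 1 and x3 = 1.
s1 = AND(x5, s0) must be 1, so both x5 = 1 and s0 = 1.
Satisfying assignments:
  x1=0, x2=1, x3=1, x4=1, x5=1
  x1=1, x2=1, x3=1, x4=0, x5=1
  x1=1, x2=1, x3=1, x4=1, x5=1

3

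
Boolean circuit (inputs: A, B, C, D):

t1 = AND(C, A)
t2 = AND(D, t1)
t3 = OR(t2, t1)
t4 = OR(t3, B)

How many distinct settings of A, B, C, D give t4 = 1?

t4 = OR(t3, B) must be 1, so at least one of t3, B is 1.
Enumerating the 16 input combinations, 10 give t4 = 1 and 6 give t4 = 0.

10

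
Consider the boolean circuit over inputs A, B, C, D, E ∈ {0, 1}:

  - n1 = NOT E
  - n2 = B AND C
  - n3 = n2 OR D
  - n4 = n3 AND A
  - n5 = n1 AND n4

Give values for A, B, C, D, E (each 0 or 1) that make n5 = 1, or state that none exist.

A=1, B=0, C=1, D=1, E=0

n5 = n1 AND n4 must be 1, so both n1 = 1 and n4 = 1.
n1 = NOT E must be 1, so E = 0.
n4 = n3 AND A must be 1, so both n3 = 1 and A = 1.
Check with A=1, B=0, C=1, D=1, E=0:
n1 = NOT E = NOT 0 = 1
n2 = B AND C = 0 AND 1 = 0
n3 = n2 OR D = 0 OR 1 = 1
n4 = n3 AND A = 1 AND 1 = 1
n5 = n1 AND n4 = 1 AND 1 = 1
So n5 = 1 as required.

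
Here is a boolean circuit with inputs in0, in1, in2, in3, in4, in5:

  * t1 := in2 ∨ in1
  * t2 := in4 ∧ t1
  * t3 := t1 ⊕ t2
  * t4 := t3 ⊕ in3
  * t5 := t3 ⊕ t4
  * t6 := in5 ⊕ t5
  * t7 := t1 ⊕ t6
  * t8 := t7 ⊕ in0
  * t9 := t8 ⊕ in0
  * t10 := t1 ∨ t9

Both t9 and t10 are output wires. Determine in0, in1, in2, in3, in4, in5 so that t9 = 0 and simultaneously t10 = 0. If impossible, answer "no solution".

Check with in0=0, in1=0, in2=0, in3=1, in4=1, in5=1:
t1 = in2 ∨ in1 = 0 ∨ 0 = 0
t2 = in4 ∧ t1 = 1 ∧ 0 = 0
t3 = t1 ⊕ t2 = 0 ⊕ 0 = 0
t4 = t3 ⊕ in3 = 0 ⊕ 1 = 1
t5 = t3 ⊕ t4 = 0 ⊕ 1 = 1
t6 = in5 ⊕ t5 = 1 ⊕ 1 = 0
t7 = t1 ⊕ t6 = 0 ⊕ 0 = 0
t8 = t7 ⊕ in0 = 0 ⊕ 0 = 0
t9 = t8 ⊕ in0 = 0 ⊕ 0 = 0
t10 = t1 ∨ t9 = 0 ∨ 0 = 0
So t9 = 0 and t10 = 0.

in0=0, in1=0, in2=0, in3=1, in4=1, in5=1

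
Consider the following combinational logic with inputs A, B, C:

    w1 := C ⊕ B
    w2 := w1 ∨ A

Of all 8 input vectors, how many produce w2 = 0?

2

w2 = w1 ∨ A must be 0, so both w1 = 0 and A = 0.
Satisfying assignments:
  A=0, B=0, C=0
  A=0, B=1, C=1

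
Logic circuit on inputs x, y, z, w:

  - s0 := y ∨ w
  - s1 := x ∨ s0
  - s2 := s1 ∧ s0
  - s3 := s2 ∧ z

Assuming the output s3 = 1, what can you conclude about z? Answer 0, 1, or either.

1

s3 = s2 ∧ z must be 1, so both s2 = 1 and z = 1.
Every assignment with s3 = 1 has z = 1; there are 6 such assignment(s).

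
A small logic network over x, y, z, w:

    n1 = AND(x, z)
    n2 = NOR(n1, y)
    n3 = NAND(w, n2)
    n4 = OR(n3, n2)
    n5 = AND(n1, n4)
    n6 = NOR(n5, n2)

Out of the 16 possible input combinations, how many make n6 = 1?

6

n6 = NOR(n5, n2) must be 1, so both n5 = 0 and n2 = 0.
n5 = AND(n1, n4) must be 0, so at least one of n1, n4 is 0.
Enumerating the 16 input combinations, 6 give n6 = 1 and 10 give n6 = 0.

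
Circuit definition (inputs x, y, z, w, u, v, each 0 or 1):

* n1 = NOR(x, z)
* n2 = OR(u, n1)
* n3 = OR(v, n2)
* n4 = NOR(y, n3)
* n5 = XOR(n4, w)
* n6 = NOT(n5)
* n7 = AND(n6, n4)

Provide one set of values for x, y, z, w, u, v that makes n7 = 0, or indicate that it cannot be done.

Check with x=0, y=1, z=1, w=1, u=0, v=0:
n1 = NOR(x, z) = NOR(0, 1) = 0
n2 = OR(u, n1) = OR(0, 0) = 0
n3 = OR(v, n2) = OR(0, 0) = 0
n4 = NOR(y, n3) = NOR(1, 0) = 0
n5 = XOR(n4, w) = XOR(0, 1) = 1
n6 = NOT(n5) = NOT 1 = 0
n7 = AND(n6, n4) = AND(0, 0) = 0
So n7 = 0 as required.

x=0, y=1, z=1, w=1, u=0, v=0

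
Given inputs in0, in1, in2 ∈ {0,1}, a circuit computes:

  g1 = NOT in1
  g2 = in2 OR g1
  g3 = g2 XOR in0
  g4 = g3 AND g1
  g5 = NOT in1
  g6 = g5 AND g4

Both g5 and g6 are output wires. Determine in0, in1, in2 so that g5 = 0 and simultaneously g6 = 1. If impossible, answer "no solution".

Across all 8 input combinations, none give both g5 = 0 and g6 = 1.

no solution exists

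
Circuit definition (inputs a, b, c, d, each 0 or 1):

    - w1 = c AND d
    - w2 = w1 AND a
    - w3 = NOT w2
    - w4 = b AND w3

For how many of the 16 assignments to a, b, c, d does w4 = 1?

7

w4 = b AND w3 must be 1, so both b = 1 and w3 = 1.
w3 = NOT w2 must be 1, so w2 = 0.
Enumerating the 16 input combinations, 7 give w4 = 1 and 9 give w4 = 0.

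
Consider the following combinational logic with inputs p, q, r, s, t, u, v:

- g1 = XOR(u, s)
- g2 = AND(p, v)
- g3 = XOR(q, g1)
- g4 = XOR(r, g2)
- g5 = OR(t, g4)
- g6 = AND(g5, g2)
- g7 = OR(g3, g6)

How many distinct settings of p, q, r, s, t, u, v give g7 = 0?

52

g7 = OR(g3, g6) must be 0, so both g3 = 0 and g6 = 0.
g3 = XOR(q, g1) must be 0, so q and g1 are equal.
g6 = AND(g5, g2) must be 0, so at least one of g5, g2 is 0.
Enumerating the 128 input combinations, 52 give g7 = 0 and 76 give g7 = 1.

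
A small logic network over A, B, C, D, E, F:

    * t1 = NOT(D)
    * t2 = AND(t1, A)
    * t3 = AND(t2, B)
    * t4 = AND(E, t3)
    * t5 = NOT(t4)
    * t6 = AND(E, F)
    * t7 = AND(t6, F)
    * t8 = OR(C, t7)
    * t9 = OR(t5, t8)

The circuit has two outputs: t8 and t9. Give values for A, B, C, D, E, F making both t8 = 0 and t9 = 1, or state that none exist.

A=1, B=0, C=0, D=0, E=0, F=0

Check with A=1, B=0, C=0, D=0, E=0, F=0:
t1 = NOT(D) = NOT 0 = 1
t2 = AND(t1, A) = AND(1, 1) = 1
t3 = AND(t2, B) = AND(1, 0) = 0
t4 = AND(E, t3) = AND(0, 0) = 0
t5 = NOT(t4) = NOT 0 = 1
t6 = AND(E, F) = AND(0, 0) = 0
t7 = AND(t6, F) = AND(0, 0) = 0
t8 = OR(C, t7) = OR(0, 0) = 0
t9 = OR(t5, t8) = OR(1, 0) = 1
So t8 = 0 and t9 = 1.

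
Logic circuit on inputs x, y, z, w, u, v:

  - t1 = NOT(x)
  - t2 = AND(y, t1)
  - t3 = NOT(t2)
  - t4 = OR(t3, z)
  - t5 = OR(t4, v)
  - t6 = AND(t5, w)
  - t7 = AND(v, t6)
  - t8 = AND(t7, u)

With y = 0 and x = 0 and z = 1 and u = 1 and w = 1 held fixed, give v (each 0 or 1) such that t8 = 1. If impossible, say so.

v=1

t8 = AND(t7, u) must be 1, so both t7 = 1 and u = 1.
Check with y = 0 and x = 0 and z = 1 and u = 1 and w = 1 and v=1:
t1 = NOT(x) = NOT 0 = 1
t2 = AND(y, t1) = AND(0, 1) = 0
t3 = NOT(t2) = NOT 0 = 1
t4 = OR(t3, z) = OR(1, 1) = 1
t5 = OR(t4, v) = OR(1, 1) = 1
t6 = AND(t5, w) = AND(1, 1) = 1
t7 = AND(v, t6) = AND(1, 1) = 1
t8 = AND(t7, u) = AND(1, 1) = 1
So t8 = 1.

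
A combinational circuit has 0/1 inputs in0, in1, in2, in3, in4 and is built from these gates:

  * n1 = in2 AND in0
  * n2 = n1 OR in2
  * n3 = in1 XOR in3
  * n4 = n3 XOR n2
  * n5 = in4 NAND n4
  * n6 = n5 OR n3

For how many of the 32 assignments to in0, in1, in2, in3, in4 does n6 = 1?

n6 = n5 OR n3 must be 1, so at least one of n5, n3 is 1.
Enumerating the 32 input combinations, 28 give n6 = 1 and 4 give n6 = 0.

28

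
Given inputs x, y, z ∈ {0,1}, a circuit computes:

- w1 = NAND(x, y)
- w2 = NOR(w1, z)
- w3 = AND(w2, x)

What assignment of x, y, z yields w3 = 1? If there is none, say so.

w3 = AND(w2, x) must be 1, so both w2 = 1 and x = 1.
Check with x=1, y=1, z=0:
w1 = NAND(x, y) = NAND(1, 1) = 0
w2 = NOR(w1, z) = NOR(0, 0) = 1
w3 = AND(w2, x) = AND(1, 1) = 1
So w3 = 1 as required.

x=1, y=1, z=0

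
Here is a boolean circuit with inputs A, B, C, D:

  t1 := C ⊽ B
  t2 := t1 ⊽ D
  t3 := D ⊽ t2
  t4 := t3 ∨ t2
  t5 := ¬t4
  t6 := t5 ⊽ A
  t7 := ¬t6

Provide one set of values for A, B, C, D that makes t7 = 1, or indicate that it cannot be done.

A=1 B=1 C=0 D=0

Check with A=1 B=1 C=0 D=0:
t1 = C ⊽ B = 0 ⊽ 1 = 0
t2 = t1 ⊽ D = 0 ⊽ 0 = 1
t3 = D ⊽ t2 = 0 ⊽ 1 = 0
t4 = t3 ∨ t2 = 0 ∨ 1 = 1
t5 = ¬t4 = ¬1 = 0
t6 = t5 ⊽ A = 0 ⊽ 1 = 0
t7 = ¬t6 = ¬0 = 1
So t7 = 1 as required.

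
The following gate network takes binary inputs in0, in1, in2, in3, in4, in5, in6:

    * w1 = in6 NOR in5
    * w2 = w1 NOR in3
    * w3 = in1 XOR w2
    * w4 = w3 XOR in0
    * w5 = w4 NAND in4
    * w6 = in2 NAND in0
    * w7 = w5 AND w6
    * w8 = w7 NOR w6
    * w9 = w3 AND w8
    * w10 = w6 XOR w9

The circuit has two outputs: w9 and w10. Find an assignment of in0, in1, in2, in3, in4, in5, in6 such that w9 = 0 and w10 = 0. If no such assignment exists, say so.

Check with in0=1, in1=0, in2=1, in3=1, in4=1, in5=0, in6=0:
w1 = in6 NOR in5 = 0 NOR 0 = 1
w2 = w1 NOR in3 = 1 NOR 1 = 0
w3 = in1 XOR w2 = 0 XOR 0 = 0
w4 = w3 XOR in0 = 0 XOR 1 = 1
w5 = w4 NAND in4 = 1 NAND 1 = 0
w6 = in2 NAND in0 = 1 NAND 1 = 0
w7 = w5 AND w6 = 0 AND 0 = 0
w8 = w7 NOR w6 = 0 NOR 0 = 1
w9 = w3 AND w8 = 0 AND 1 = 0
w10 = w6 XOR w9 = 0 XOR 0 = 0
So w9 = 0 and w10 = 0.

in0=1, in1=0, in2=1, in3=1, in4=1, in5=0, in6=0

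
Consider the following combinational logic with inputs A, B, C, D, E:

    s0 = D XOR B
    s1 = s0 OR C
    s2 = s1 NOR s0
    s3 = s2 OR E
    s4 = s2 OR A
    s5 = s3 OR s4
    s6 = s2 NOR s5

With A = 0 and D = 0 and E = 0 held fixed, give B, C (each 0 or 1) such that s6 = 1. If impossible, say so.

Check with A = 0 and D = 0 and E = 0 and B=1, C=0:
s0 = D XOR B = 0 XOR 1 = 1
s1 = s0 OR C = 1 OR 0 = 1
s2 = s1 NOR s0 = 1 NOR 1 = 0
s3 = s2 OR E = 0 OR 0 = 0
s4 = s2 OR A = 0 OR 0 = 0
s5 = s3 OR s4 = 0 OR 0 = 0
s6 = s2 NOR s5 = 0 NOR 0 = 1
So s6 = 1.

B=1, C=0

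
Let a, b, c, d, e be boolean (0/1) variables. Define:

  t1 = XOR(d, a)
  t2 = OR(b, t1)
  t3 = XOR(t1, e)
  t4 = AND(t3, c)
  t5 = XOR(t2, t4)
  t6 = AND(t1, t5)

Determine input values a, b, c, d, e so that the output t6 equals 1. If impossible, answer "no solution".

t6 = AND(t1, t5) must be 1, so both t1 = 1 and t5 = 1.
t1 = XOR(d, a) must be 1, so d and a differ.
Check with a=0 b=1 c=0 d=1 e=1:
t1 = XOR(d, a) = XOR(1, 0) = 1
t2 = OR(b, t1) = OR(1, 1) = 1
t3 = XOR(t1, e) = XOR(1, 1) = 0
t4 = AND(t3, c) = AND(0, 0) = 0
t5 = XOR(t2, t4) = XOR(1, 0) = 1
t6 = AND(t1, t5) = AND(1, 1) = 1
So t6 = 1 as required.

a=0 b=1 c=0 d=1 e=1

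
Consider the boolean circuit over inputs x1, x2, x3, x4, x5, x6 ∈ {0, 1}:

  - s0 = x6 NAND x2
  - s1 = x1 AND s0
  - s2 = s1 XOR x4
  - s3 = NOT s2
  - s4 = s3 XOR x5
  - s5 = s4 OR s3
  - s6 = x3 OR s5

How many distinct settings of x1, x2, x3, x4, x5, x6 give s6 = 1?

s6 = x3 OR s5 must be 1, so at least one of x3, s5 is 1.
Enumerating the 64 input combinations, 56 give s6 = 1 and 8 give s6 = 0.

56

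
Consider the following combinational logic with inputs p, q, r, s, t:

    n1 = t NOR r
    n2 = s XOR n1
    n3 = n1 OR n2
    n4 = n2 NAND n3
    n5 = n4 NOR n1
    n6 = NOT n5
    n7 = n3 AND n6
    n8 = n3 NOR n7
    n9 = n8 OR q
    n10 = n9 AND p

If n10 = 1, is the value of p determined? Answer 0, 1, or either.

n10 = n9 AND p must be 1, so both n9 = 1 and p = 1.
Every assignment with n10 = 1 has p = 1; there are 11 such assignment(s).

1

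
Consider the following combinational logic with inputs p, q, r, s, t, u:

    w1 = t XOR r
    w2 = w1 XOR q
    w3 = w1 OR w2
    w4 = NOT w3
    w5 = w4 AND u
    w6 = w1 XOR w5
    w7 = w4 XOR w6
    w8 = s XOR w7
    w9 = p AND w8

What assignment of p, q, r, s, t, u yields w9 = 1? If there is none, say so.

p=1 q=0 r=1 s=0 t=0 u=1

w9 = p AND w8 must be 1, so both p = 1 and w8 = 1.
Check with p=1 q=0 r=1 s=0 t=0 u=1:
w1 = t XOR r = 0 XOR 1 = 1
w2 = w1 XOR q = 1 XOR 0 = 1
w3 = w1 OR w2 = 1 OR 1 = 1
w4 = NOT w3 = NOT 1 = 0
w5 = w4 AND u = 0 AND 1 = 0
w6 = w1 XOR w5 = 1 XOR 0 = 1
w7 = w4 XOR w6 = 0 XOR 1 = 1
w8 = s XOR w7 = 0 XOR 1 = 1
w9 = p AND w8 = 1 AND 1 = 1
So w9 = 1 as required.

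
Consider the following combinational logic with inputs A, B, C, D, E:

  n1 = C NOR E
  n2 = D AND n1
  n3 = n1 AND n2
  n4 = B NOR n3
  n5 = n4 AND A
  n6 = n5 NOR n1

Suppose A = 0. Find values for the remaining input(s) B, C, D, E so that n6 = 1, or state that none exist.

n6 = n5 NOR n1 must be 1, so both n5 = 0 and n1 = 0.
Check with A = 0 and B=1, C=1, D=0, E=1:
n1 = C NOR E = 1 NOR 1 = 0
n2 = D AND n1 = 0 AND 0 = 0
n3 = n1 AND n2 = 0 AND 0 = 0
n4 = B NOR n3 = 1 NOR 0 = 0
n5 = n4 AND A = 0 AND 0 = 0
n6 = n5 NOR n1 = 0 NOR 0 = 1
So n6 = 1.

B=1, C=1, D=0, E=1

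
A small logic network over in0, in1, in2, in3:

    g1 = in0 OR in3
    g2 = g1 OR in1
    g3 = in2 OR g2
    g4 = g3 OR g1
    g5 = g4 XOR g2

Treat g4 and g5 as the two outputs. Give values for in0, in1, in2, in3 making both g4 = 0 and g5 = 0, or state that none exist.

Check with in0=0, in1=0, in2=0, in3=0:
g1 = in0 OR in3 = 0 OR 0 = 0
g2 = g1 OR in1 = 0 OR 0 = 0
g3 = in2 OR g2 = 0 OR 0 = 0
g4 = g3 OR g1 = 0 OR 0 = 0
g5 = g4 XOR g2 = 0 XOR 0 = 0
So g4 = 0 and g5 = 0.

in0=0, in1=0, in2=0, in3=0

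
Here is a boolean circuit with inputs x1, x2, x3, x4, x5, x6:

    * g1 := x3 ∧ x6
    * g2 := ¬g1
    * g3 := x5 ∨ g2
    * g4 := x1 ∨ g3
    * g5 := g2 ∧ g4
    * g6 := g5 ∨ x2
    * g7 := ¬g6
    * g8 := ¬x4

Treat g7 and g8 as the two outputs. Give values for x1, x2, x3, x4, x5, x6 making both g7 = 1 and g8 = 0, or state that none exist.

Check with x1=1, x2=0, x3=1, x4=1, x5=1, x6=1:
g1 = x3 ∧ x6 = 1 ∧ 1 = 1
g2 = ¬g1 = ¬1 = 0
g3 = x5 ∨ g2 = 1 ∨ 0 = 1
g4 = x1 ∨ g3 = 1 ∨ 1 = 1
g5 = g2 ∧ g4 = 0 ∧ 1 = 0
g6 = g5 ∨ x2 = 0 ∨ 0 = 0
g7 = ¬g6 = ¬0 = 1
g8 = ¬x4 = ¬1 = 0
So g7 = 1 and g8 = 0.

x1=1, x2=0, x3=1, x4=1, x5=1, x6=1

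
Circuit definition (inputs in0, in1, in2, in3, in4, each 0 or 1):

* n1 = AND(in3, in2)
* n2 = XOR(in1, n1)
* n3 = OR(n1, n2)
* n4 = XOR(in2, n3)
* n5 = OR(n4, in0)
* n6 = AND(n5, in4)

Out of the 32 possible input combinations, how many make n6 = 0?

21

n6 = AND(n5, in4) must be 0, so at least one of n5, in4 is 0.
Enumerating the 32 input combinations, 21 give n6 = 0 and 11 give n6 = 1.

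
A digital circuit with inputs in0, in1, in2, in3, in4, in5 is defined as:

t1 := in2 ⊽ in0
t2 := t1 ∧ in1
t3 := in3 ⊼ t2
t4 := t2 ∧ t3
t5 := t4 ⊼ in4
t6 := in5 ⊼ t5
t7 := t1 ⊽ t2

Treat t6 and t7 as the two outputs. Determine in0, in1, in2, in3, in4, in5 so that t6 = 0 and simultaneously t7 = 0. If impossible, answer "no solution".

Check with in0=0, in1=0, in2=0, in3=0, in4=1, in5=1:
t1 = in2 ⊽ in0 = 0 ⊽ 0 = 1
t2 = t1 ∧ in1 = 1 ∧ 0 = 0
t3 = in3 ⊼ t2 = 0 ⊼ 0 = 1
t4 = t2 ∧ t3 = 0 ∧ 1 = 0
t5 = t4 ⊼ in4 = 0 ⊼ 1 = 1
t6 = in5 ⊼ t5 = 1 ⊼ 1 = 0
t7 = t1 ⊽ t2 = 1 ⊽ 0 = 0
So t6 = 0 and t7 = 0.

in0=0, in1=0, in2=0, in3=0, in4=1, in5=1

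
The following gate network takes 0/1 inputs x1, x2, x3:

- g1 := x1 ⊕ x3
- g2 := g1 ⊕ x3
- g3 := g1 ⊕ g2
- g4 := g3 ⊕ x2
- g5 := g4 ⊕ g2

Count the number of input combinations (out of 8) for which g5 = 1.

g5 = g4 ⊕ g2 must be 1, so g4 and g2 differ.
Satisfying assignments:
  x1=0, x2=0, x3=1
  x1=0, x2=1, x3=0
  x1=1, x2=0, x3=0
  x1=1, x2=1, x3=1

4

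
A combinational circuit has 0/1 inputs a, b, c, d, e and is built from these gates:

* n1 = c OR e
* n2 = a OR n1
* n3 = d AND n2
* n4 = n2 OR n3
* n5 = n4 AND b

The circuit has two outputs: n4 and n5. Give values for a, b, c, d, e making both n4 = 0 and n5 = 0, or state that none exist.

a=0, b=0, c=0, d=0, e=0

Check with a=0, b=0, c=0, d=0, e=0:
n1 = c OR e = 0 OR 0 = 0
n2 = a OR n1 = 0 OR 0 = 0
n3 = d AND n2 = 0 AND 0 = 0
n4 = n2 OR n3 = 0 OR 0 = 0
n5 = n4 AND b = 0 AND 0 = 0
So n4 = 0 and n5 = 0.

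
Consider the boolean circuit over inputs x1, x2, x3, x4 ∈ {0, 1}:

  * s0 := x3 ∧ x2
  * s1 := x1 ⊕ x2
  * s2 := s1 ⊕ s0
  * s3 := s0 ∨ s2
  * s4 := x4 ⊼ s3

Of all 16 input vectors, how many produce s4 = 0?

5

s4 = x4 ⊼ s3 must be 0, so both x4 = 1 and s3 = 1.
Enumerating the 16 input combinations, 5 give s4 = 0 and 11 give s4 = 1.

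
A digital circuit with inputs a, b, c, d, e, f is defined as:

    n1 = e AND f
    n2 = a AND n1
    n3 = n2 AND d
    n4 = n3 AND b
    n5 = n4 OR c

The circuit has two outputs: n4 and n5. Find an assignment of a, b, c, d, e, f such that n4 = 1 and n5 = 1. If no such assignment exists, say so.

Check with a=1, b=1, c=1, d=1, e=1, f=1:
n1 = e AND f = 1 AND 1 = 1
n2 = a AND n1 = 1 AND 1 = 1
n3 = n2 AND d = 1 AND 1 = 1
n4 = n3 AND b = 1 AND 1 = 1
n5 = n4 OR c = 1 OR 1 = 1
So n4 = 1 and n5 = 1.

a=1, b=1, c=1, d=1, e=1, f=1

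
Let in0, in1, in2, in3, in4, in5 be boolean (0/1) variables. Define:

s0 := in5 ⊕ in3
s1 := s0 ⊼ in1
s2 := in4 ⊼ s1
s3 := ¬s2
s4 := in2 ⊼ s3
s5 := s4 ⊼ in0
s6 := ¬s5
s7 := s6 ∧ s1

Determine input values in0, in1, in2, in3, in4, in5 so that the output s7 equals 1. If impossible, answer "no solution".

s7 = s6 ∧ s1 must be 1, so both s6 = 1 and s1 = 1.
s6 = ¬s5 must be 1, so s5 = 0.
s1 = s0 ⊼ in1 must be 1, so at least one of s0, in1 is 0.
Check with in0=1, in1=1, in2=0, in3=1, in4=0, in5=1:
s0 = in5 ⊕ in3 = 1 ⊕ 1 = 0
s1 = s0 ⊼ in1 = 0 ⊼ 1 = 1
s2 = in4 ⊼ s1 = 0 ⊼ 1 = 1
s3 = ¬s2 = ¬1 = 0
s4 = in2 ⊼ s3 = 0 ⊼ 0 = 1
s5 = s4 ⊼ in0 = 1 ⊼ 1 = 0
s6 = ¬s5 = ¬0 = 1
s7 = s6 ∧ s1 = 1 ∧ 1 = 1
So s7 = 1 as required.

in0=1, in1=1, in2=0, in3=1, in4=0, in5=1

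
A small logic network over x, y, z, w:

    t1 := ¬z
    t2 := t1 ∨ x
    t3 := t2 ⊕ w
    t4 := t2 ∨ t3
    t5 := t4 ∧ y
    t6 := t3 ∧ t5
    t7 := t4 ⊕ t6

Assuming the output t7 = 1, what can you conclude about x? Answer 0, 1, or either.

Both values of x occur among assignments with t7 = 1:
  x=0: x=0, y=0, z=0, w=0
  x=1: x=1, y=0, z=0, w=0

either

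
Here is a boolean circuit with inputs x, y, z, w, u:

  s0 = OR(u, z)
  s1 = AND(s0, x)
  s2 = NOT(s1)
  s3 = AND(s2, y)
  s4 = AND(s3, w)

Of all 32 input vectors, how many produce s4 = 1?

s4 = AND(s3, w) must be 1, so both s3 = 1 and w = 1.
s3 = AND(s2, y) must be 1, so both s2 = 1 and y = 1.
Satisfying assignments:
  x=0, y=1, z=0, w=1, u=0
  x=0, y=1, z=0, w=1, u=1
  x=0, y=1, z=1, w=1, u=0
  x=0, y=1, z=1, w=1, u=1
  x=1, y=1, z=0, w=1, u=0

5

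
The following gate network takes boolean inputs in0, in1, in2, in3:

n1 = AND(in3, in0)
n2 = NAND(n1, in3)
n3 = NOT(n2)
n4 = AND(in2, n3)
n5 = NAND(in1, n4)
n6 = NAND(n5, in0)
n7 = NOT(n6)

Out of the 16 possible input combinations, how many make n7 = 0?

9

n7 = NOT(n6) must be 0, so n6 = 1.
Enumerating the 16 input combinations, 9 give n7 = 0 and 7 give n7 = 1.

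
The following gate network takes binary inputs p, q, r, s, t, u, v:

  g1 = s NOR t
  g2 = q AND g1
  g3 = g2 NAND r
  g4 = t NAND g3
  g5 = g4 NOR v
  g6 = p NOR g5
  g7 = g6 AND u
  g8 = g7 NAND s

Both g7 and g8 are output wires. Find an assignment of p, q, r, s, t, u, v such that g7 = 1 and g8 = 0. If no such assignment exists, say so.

Check with p=0 q=0 r=0 s=1 t=1 u=1 v=1:
g1 = s NOR t = 1 NOR 1 = 0
g2 = q AND g1 = 0 AND 0 = 0
g3 = g2 NAND r = 0 NAND 0 = 1
g4 = t NAND g3 = 1 NAND 1 = 0
g5 = g4 NOR v = 0 NOR 1 = 0
g6 = p NOR g5 = 0 NOR 0 = 1
g7 = g6 AND u = 1 AND 1 = 1
g8 = g7 NAND s = 1 NAND 1 = 0
So g7 = 1 and g8 = 0.

p=0 q=0 r=0 s=1 t=1 u=1 v=1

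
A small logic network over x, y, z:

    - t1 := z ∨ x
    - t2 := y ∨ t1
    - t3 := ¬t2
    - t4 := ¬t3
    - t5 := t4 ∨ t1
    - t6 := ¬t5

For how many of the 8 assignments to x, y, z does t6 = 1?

t6 = ¬t5 must be 1, so t5 = 0.
t5 = t4 ∨ t1 must be 0, so both t4 = 0 and t1 = 0.
Satisfying assignments:
  x=0, y=0, z=0

1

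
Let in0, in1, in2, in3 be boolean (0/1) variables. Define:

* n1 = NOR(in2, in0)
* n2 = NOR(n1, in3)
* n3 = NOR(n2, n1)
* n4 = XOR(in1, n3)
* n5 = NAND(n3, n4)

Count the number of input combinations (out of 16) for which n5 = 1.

n5 = NAND(n3, n4) must be 1, so at least one of n3, n4 is 0.
Enumerating the 16 input combinations, 13 give n5 = 1 and 3 give n5 = 0.

13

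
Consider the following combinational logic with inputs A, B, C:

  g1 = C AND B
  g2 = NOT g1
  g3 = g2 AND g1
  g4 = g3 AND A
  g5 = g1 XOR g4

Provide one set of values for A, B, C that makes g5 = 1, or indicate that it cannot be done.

A=0, B=1, C=1

g5 = g1 XOR g4 must be 1, so g1 and g4 differ.
Check with A=0, B=1, C=1:
g1 = C AND B = 1 AND 1 = 1
g2 = NOT g1 = NOT 1 = 0
g3 = g2 AND g1 = 0 AND 1 = 0
g4 = g3 AND A = 0 AND 0 = 0
g5 = g1 XOR g4 = 1 XOR 0 = 1
So g5 = 1 as required.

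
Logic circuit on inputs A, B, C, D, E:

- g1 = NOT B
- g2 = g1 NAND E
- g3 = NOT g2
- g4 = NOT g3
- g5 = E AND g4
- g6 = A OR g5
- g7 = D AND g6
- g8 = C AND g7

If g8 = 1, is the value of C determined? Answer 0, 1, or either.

1

g8 = C AND g7 must be 1, so both C = 1 and g7 = 1.
g7 = D AND g6 must be 1, so both D = 1 and g6 = 1.
g6 = A OR g5 must be 1, so at least one of A, g5 is 1.
Every assignment with g8 = 1 has C = 1; there are 5 such assignment(s).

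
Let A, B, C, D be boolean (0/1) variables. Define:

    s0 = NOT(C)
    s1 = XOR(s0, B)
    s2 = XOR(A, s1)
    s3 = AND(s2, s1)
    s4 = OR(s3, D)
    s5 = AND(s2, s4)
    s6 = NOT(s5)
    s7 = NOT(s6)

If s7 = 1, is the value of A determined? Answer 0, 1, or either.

Both values of A occur among assignments with s7 = 1:
  A=0: A=0, B=0, C=0, D=0
  A=1: A=1, B=0, C=1, D=1

either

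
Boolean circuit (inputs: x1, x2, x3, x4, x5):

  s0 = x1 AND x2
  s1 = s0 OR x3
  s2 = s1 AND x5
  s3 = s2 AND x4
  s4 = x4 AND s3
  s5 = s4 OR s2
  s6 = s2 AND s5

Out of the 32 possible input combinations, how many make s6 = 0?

22

s6 = s2 AND s5 must be 0, so at least one of s2, s5 is 0.
Enumerating the 32 input combinations, 22 give s6 = 0 and 10 give s6 = 1.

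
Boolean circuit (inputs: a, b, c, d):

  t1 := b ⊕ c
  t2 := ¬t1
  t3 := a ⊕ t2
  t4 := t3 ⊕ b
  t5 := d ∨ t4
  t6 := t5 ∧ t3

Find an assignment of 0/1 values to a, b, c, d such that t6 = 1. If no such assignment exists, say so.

t6 = t5 ∧ t3 must be 1, so both t5 = 1 and t3 = 1.
Check with a=1, b=1, c=0, d=1:
t1 = b ⊕ c = 1 ⊕ 0 = 1
t2 = ¬t1 = ¬1 = 0
t3 = a ⊕ t2 = 1 ⊕ 0 = 1
t4 = t3 ⊕ b = 1 ⊕ 1 = 0
t5 = d ∨ t4 = 1 ∨ 0 = 1
t6 = t5 ∧ t3 = 1 ∧ 1 = 1
So t6 = 1 as required.

a=1, b=1, c=0, d=1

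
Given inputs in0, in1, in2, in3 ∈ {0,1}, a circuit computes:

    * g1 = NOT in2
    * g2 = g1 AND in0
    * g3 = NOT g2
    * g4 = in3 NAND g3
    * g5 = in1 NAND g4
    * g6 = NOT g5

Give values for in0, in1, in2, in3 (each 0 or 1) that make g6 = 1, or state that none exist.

g6 = NOT g5 must be 1, so g5 = 0.
g5 = in1 NAND g4 must be 0, so both in1 = 1 and g4 = 1.
g4 = in3 NAND g3 must be 1, so at least one of in3, g3 is 0.
Check with in0=1, in1=1, in2=1, in3=0:
g1 = NOT in2 = NOT 1 = 0
g2 = g1 AND in0 = 0 AND 1 = 0
g3 = NOT g2 = NOT 0 = 1
g4 = in3 NAND g3 = 0 NAND 1 = 1
g5 = in1 NAND g4 = 1 NAND 1 = 0
g6 = NOT g5 = NOT 0 = 1
So g6 = 1 as required.

in0=1, in1=1, in2=1, in3=0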